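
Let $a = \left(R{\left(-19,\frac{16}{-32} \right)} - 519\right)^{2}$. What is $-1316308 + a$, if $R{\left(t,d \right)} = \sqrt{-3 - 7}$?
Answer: $-1316308 + \left(519 - i \sqrt{10}\right)^{2} \approx -1.047 \cdot 10^{6} - 3282.4 i$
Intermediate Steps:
$R{\left(t,d \right)} = i \sqrt{10}$ ($R{\left(t,d \right)} = \sqrt{-10} = i \sqrt{10}$)
$a = \left(-519 + i \sqrt{10}\right)^{2}$ ($a = \left(i \sqrt{10} - 519\right)^{2} = \left(-519 + i \sqrt{10}\right)^{2} \approx 2.6935 \cdot 10^{5} - 3282.0 i$)
$-1316308 + a = -1316308 + \left(519 - i \sqrt{10}\right)^{2}$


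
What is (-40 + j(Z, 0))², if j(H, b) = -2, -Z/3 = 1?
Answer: 1764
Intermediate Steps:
Z = -3 (Z = -3*1 = -3)
(-40 + j(Z, 0))² = (-40 - 2)² = (-42)² = 1764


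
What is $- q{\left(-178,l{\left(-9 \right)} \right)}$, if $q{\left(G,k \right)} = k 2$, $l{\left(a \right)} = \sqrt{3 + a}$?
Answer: $- 2 i \sqrt{6} \approx - 4.899 i$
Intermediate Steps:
$q{\left(G,k \right)} = 2 k$
$- q{\left(-178,l{\left(-9 \right)} \right)} = - 2 \sqrt{3 - 9} = - 2 \sqrt{-6} = - 2 i \sqrt{6}$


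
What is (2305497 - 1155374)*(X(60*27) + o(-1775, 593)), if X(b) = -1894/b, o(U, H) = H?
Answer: 551349414109/810 ≈ 6.8068e+8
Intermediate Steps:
(2305497 - 1155374)*(X(60*27) + o(-1775, 593)) = (2305497 - 1155374)*(-1894/(60*27) + 593) = 1150123*(-1894/1620 + 593) = 1150123*(-1894*1/1620 + 593) = 1150123*(-947/810 + 593) = 1150123*(479383/810) = 551349414109/810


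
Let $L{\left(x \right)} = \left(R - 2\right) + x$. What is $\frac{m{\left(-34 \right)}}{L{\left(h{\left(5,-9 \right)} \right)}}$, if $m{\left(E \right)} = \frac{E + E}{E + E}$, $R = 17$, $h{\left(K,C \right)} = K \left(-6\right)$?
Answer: $- \frac{1}{15} \approx -0.066667$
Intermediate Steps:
$h{\left(K,C \right)} = - 6 K$
$L{\left(x \right)} = 15 + x$ ($L{\left(x \right)} = \left(17 - 2\right) + x = 15 + x$)
$m{\left(E \right)} = 1$ ($m{\left(E \right)} = \frac{2 E}{2 E} = 2 E \frac{1}{2 E} = 1$)
$\frac{m{\left(-34 \right)}}{L{\left(h{\left(5,-9 \right)} \right)}} = 1 \frac{1}{15 - 30} = 1 \frac{1}{-15} = 1 \left(- \frac{1}{15}\right) = - \frac{1}{15}$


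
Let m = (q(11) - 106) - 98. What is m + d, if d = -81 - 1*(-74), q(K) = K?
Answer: -200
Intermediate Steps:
m = -193 (m = (11 - 106) - 98 = -95 - 98 = -193)
d = -7 (d = -81 + 74 = -7)
m + d = -193 - 7 = -200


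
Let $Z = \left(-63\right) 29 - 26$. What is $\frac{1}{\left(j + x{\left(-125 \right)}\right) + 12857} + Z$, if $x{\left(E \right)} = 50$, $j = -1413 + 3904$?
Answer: $- \frac{28532493}{15398} \approx -1853.0$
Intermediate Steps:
$j = 2491$
$Z = -1853$ ($Z = -1827 - 26 = -1853$)
$\frac{1}{\left(j + x{\left(-125 \right)}\right) + 12857} + Z = \frac{1}{\left(2491 + 50\right) + 12857} - 1853 = \frac{1}{2541 + 12857} - 1853 = \frac{1}{15398} - 1853 = - \frac{28532493}{15398}$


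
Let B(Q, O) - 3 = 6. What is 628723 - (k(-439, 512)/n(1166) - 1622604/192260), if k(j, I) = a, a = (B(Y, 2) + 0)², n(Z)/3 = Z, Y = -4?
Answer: 35236491471481/56043790 ≈ 6.2873e+5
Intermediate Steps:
B(Q, O) = 9 (B(Q, O) = 3 + 6 = 9)
n(Z) = 3*Z
a = 81 (a = (9 + 0)² = 9² = 81)
k(j, I) = 81
628723 - (k(-439, 512)/n(1166) - 1622604/192260) = 628723 - (81/((3*1166)) - 1622604/192260) = 628723 - (81/3498 - 1622604*1/192260) = 628723 - (81*(1/3498) - 405651/48065) = 628723 - (27/1166 - 405651/48065) = 628723 - 1*(-471691311/56043790) = 628723 + 471691311/56043790 = 35236491471481/56043790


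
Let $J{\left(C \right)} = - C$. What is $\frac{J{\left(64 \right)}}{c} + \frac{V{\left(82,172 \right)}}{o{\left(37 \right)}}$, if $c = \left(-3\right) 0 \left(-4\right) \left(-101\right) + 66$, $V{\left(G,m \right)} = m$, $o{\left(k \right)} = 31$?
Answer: $\frac{4684}{1023} \approx 4.5787$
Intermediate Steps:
$c = 66$ ($c = 0 \left(-4\right) \left(-101\right) + 66 = 0 \left(-101\right) + 66 = 0 + 66 = 66$)
$\frac{J{\left(64 \right)}}{c} + \frac{V{\left(82,172 \right)}}{o{\left(37 \right)}} = \frac{\left(-1\right) 64}{66} + \frac{172}{31} = \left(-64\right) \frac{1}{66} + 172 \cdot \frac{1}{31} = - \frac{32}{33} + \frac{172}{31} = \frac{4684}{1023}$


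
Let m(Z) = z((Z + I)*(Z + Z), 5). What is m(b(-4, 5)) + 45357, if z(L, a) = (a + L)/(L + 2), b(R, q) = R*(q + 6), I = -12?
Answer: 223614943/4930 ≈ 45358.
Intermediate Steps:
b(R, q) = R*(6 + q)
z(L, a) = (L + a)/(2 + L)
m(Z) = (5 + 2*Z*(-12 + Z))/(2 + 2*Z*(-12 + Z)) (m(Z) = ((Z - 12)*(Z + Z) + 5)/(2 + (Z - 12)*(Z + Z)) = ((-12 + Z)*(2*Z) + 5)/(2 + (-12 + Z)*(2*Z)) = (2*Z*(-12 + Z) + 5)/(2 + 2*Z*(-12 + Z)) = (5 + 2*Z*(-12 + Z))/(2 + 2*Z*(-12 + Z)))
m(b(-4, 5)) + 45357 = (5/2 + (-4*(6 + 5))*(-12 - 4*(6 + 5)))/(1 + (-4*(6 + 5))*(-12 - 4*(6 + 5))) + 45357 = (5/2 + (-4*11)*(-12 - 4*11))/(1 + (-4*11)*(-12 - 4*11)) + 45357 = (5/2 - 44*(-12 - 44))/(1 - 44*(-12 - 44)) + 45357 = (5/2 - 44*(-56))/(1 - 44*(-56)) + 45357 = (5/2 + 2464)/(1 + 2464) + 45357 = (4933/2)/2465 + 45357 = (1/2465)*(4933/2) + 45357 = 4933/4930 + 45357 = 223614943/4930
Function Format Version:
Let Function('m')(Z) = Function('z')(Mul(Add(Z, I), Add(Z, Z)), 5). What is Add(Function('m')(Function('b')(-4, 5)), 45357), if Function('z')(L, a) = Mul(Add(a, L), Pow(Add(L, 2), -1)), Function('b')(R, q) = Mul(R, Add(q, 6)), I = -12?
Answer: Rational(223614943, 4930) ≈ 45358.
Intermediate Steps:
Function('b')(R, q) = Mul(R, Add(6, q))
Function('z')(L, a) = Mul(Pow(Add(2, L), -1), Add(L, a)) (Function('z')(L, a) = Mul(Add(L, a), Pow(Add(2, L), -1)) = Mul(Pow(Add(2, L), -1), Add(L, a)))
Function('m')(Z) = Mul(Pow(Add(2, Mul(2, Z, Add(-12, Z))), -1), Add(5, Mul(2, Z, Add(-12, Z)))) (Function('m')(Z) = Mul(Pow(Add(2, Mul(Add(Z, -12), Add(Z, Z))), -1), Add(Mul(Add(Z, -12), Add(Z, Z)), 5)) = Mul(Pow(Add(2, Mul(Add(-12, Z), Mul(2, Z))), -1), Add(Mul(Add(-12, Z), Mul(2, Z)), 5)) = Mul(Pow(Add(2, Mul(2, Z, Add(-12, Z))), -1), Add(Mul(2, Z, Add(-12, Z)), 5)) = Mul(Pow(Add(2, Mul(2, Z, Add(-12, Z))), -1), Add(5, Mul(2, Z, Add(-12, Z)))))
Add(Function('m')(Function('b')(-4, 5)), 45357) = Add(Mul(Pow(Add(1, Mul(Mul(-4, Add(6, 5)), Add(-12, Mul(-4, Add(6, 5))))), -1), Add(Rational(5, 2), Mul(Mul(-4, Add(6, 5)), Add(-12, Mul(-4, Add(6, 5)))))), 45357) = Add(Mul(Pow(Add(1, Mul(Mul(-4, 11), Add(-12, Mul(-4, 11)))), -1), Add(Rational(5, 2), Mul(Mul(-4, 11), Add(-12, Mul(-4, 11))))), 45357) = Add(Mul(Pow(Add(1, Mul(-44, Add(-12, -44))), -1), Add(Rational(5, 2), Mul(-44, Add(-12, -44)))), 45357) = Add(Mul(Pow(Add(1, Mul(-44, -56)), -1), Add(Rational(5, 2), Mul(-44, -56))), 45357) = Add(Mul(Pow(Add(1, 2464), -1), Add(Rational(5, 2), 2464)), 45357) = Add(Mul(Pow(2465, -1), Rational(4933, 2)), 45357) = Add(Mul(Rational(1, 2465), Rational(4933, 2)), 45357) = Add(Rational(4933, 4930), 45357) = Rational(223614943, 4930)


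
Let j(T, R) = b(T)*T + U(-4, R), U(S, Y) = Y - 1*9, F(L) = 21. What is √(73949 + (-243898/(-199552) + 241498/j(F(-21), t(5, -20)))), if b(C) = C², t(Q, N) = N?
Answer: √3831041990894312707/7196344 ≈ 271.99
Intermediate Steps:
U(S, Y) = -9 + Y (U(S, Y) = Y - 9 = -9 + Y)
j(T, R) = -9 + R + T³ (j(T, R) = T²*T + (-9 + R) = T³ + (-9 + R) = -9 + R + T³)
√(73949 + (-243898/(-199552) + 241498/j(F(-21), t(5, -20)))) = √(73949 + (-243898/(-199552) + 241498/(-9 - 20 + 21³))) = √(73949 + (-243898*(-1/199552) + 241498/(-9 - 20 + 9261))) = √(73949 + (121949/99776 + 241498/9232)) = √(73949 + (121949/99776 + 241498*(1/9232))) = √(73949 + (121949/99776 + 120749/4616)) = √(73949 + 1576346101/57570752) = √(4258875885749/57570752) = √3831041990894312707/7196344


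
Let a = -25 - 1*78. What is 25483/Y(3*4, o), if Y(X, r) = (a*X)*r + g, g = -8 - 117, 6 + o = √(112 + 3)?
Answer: -8078111/5327233 - 31496988*√115/122526359 ≈ -4.2731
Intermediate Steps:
o = -6 + √115 (o = -6 + √(112 + 3) = -6 + √115 ≈ 4.7238)
g = -125
a = -103 (a = -25 - 78 = -103)
Y(X, r) = -125 - 103*X*r (Y(X, r) = (-103*X)*r - 125 = -103*X*r - 125 = -125 - 103*X*r)
25483/Y(3*4, o) = 25483/(-125 - 103*3*4*(-6 + √115)) = 25483/(-125 - 103*12*(-6 + √115)) = 25483/(-125 + (7416 - 1236*√115)) = 25483/(7291 - 1236*√115)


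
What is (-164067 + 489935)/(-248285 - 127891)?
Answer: -81467/94044 ≈ -0.86626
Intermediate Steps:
(-164067 + 489935)/(-248285 - 127891) = 325868/(-376176) = 325868*(-1/376176) = -81467/94044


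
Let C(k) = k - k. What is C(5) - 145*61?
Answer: -8845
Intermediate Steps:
C(k) = 0
C(5) - 145*61 = 0 - 145*61 = 0 - 8845 = -8845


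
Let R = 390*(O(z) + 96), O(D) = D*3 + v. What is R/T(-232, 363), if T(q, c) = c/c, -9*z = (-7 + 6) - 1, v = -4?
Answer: 36140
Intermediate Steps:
z = 2/9 (z = -((-7 + 6) - 1)/9 = -(-1 - 1)/9 = -⅑*(-2) = 2/9 ≈ 0.22222)
O(D) = -4 + 3*D (O(D) = D*3 - 4 = 3*D - 4 = -4 + 3*D)
T(q, c) = 1
R = 36140 (R = 390*((-4 + 3*(2/9)) + 96) = 390*((-4 + ⅔) + 96) = 390*(-10/3 + 96) = 390*(278/3) = 36140)
R/T(-232, 363) = 36140/1 = 36140*1 = 36140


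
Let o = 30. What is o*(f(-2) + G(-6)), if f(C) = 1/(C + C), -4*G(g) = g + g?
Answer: 165/2 ≈ 82.500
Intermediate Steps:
G(g) = -g/2 (G(g) = -(g + g)/4 = -g/2)
f(C) = 1/(2*C)
o*(f(-2) + G(-6)) = 30*((½)/(-2) - ½*(-6)) = 30*((½)*(-½) + 3) = 30*(-¼ + 3) = 30*(11/4) = 165/2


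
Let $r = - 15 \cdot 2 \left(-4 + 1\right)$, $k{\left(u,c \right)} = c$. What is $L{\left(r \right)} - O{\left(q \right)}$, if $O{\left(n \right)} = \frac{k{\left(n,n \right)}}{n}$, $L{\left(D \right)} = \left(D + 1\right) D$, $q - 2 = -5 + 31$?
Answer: $8189$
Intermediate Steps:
$q = 28$ ($q = 2 + \left(-5 + 31\right) = 2 + 26 = 28$)
$r = 90$ ($r = - 15 \cdot 2 \left(-3\right) = \left(-15\right) \left(-6\right) = 90$)
$L{\left(D \right)} = D \left(1 + D\right)$ ($L{\left(D \right)} = \left(1 + D\right) D = D \left(1 + D\right)$)
$O{\left(n \right)} = 1$ ($O{\left(n \right)} = \frac{n}{n} = 1$)
$L{\left(r \right)} - O{\left(q \right)} = 90 \left(1 + 90\right) - 1 = 90 \cdot 91 - 1 = 8190 - 1 = 8189$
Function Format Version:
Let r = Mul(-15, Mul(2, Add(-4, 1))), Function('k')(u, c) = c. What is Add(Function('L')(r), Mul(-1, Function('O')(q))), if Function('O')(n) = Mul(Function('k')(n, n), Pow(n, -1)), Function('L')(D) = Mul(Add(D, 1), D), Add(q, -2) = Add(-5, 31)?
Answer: 8189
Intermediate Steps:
q = 28 (q = Add(2, Add(-5, 31)) = Add(2, 26) = 28)
r = 90 (r = Mul(-15, Mul(2, -3)) = Mul(-15, -6) = 90)
Function('L')(D) = Mul(D, Add(1, D)) (Function('L')(D) = Mul(Add(1, D), D) = Mul(D, Add(1, D)))
Function('O')(n) = 1 (Function('O')(n) = Mul(n, Pow(n, -1)) = 1)
Add(Function('L')(r), Mul(-1, Function('O')(q))) = Add(Mul(90, Add(1, 90)), Mul(-1, 1)) = Add(Mul(90, 91), -1) = Add(8190, -1) = 8189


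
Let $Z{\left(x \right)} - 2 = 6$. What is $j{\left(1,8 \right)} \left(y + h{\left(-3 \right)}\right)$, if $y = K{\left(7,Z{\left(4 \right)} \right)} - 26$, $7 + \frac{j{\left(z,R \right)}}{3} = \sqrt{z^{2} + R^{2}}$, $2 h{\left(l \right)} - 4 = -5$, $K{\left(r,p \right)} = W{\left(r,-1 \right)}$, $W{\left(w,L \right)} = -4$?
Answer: $\frac{1281}{2} - \frac{183 \sqrt{65}}{2} \approx -97.197$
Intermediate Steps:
$Z{\left(x \right)} = 8$ ($Z{\left(x \right)} = 2 + 6 = 8$)
$K{\left(r,p \right)} = -4$
$h{\left(l \right)} = - \frac{1}{2}$ ($h{\left(l \right)} = 2 + \frac{1}{2} \left(-5\right) = 2 - \frac{5}{2} = - \frac{1}{2}$)
$j{\left(z,R \right)} = -21 + 3 \sqrt{R^{2} + z^{2}}$ ($j{\left(z,R \right)} = -21 + 3 \sqrt{z^{2} + R^{2}} = -21 + 3 \sqrt{R^{2} + z^{2}}$)
$y = -30$ ($y = -4 - 26 = -30$)
$j{\left(1,8 \right)} \left(y + h{\left(-3 \right)}\right) = \left(-21 + 3 \sqrt{8^{2} + 1^{2}}\right) \left(-30 - \frac{1}{2}\right) = \left(-21 + 3 \sqrt{64 + 1}\right) \left(- \frac{61}{2}\right) = \left(-21 + 3 \sqrt{65}\right) \left(- \frac{61}{2}\right) = \frac{1281}{2} - \frac{183 \sqrt{65}}{2}$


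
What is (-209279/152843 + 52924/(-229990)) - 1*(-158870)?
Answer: 2792299730742879/17576180785 ≈ 1.5887e+5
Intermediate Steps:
(-209279/152843 + 52924/(-229990)) - 1*(-158870) = (-209279*1/152843 + 52924*(-1/229990)) + 158870 = (-209279/152843 - 26462/114995) + 158870 = -28110570071/17576180785 + 158870 = 2792299730742879/17576180785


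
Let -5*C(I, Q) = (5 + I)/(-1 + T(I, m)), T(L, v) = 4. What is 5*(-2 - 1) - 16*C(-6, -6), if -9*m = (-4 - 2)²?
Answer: -241/15 ≈ -16.067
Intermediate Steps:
m = -4 (m = -(-4 - 2)²/9 = -⅑*(-6)² = -⅑*36 = -4)
C(I, Q) = -⅓ - I/15 (C(I, Q) = -(5 + I)/(5*(-1 + 4)) = -(5 + I)/(5*3) = -(5/3 + I/3)/5 = -⅓ - I/15)
5*(-2 - 1) - 16*C(-6, -6) = 5*(-2 - 1) - 16*(-⅓ - 1/15*(-6)) = 5*(-3) - 16*(-⅓ + ⅖) = -15 - 16*1/15 = -15 - 16/15 = -241/15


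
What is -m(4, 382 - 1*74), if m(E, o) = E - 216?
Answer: 212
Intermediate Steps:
m(E, o) = -216 + E
-m(4, 382 - 1*74) = -(-216 + 4) = -1*(-212) = 212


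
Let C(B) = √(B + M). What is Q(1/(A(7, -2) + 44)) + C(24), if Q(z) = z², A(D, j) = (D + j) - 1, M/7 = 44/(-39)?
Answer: 1/2304 + 2*√6123/39 ≈ 4.0132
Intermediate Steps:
M = -308/39 (M = 7*(44/(-39)) = 7*(44*(-1/39)) = 7*(-44/39) = -308/39 ≈ -7.8974)
A(D, j) = -1 + D + j
C(B) = √(-308/39 + B) (C(B) = √(B - 308/39) = √(-308/39 + B))
Q(1/(A(7, -2) + 44)) + C(24) = (1/((-1 + 7 - 2) + 44))² + √(-12012 + 1521*24)/39 = (1/(4 + 44))² + √(-12012 + 36504)/39 = (1/48)² + √24492/39 = (1/48)² + (2*√6123)/39 = 1/2304 + 2*√6123/39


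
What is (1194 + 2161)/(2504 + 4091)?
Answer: 671/1319 ≈ 0.50872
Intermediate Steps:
(1194 + 2161)/(2504 + 4091) = 3355/6595 = 3355*(1/6595) = 671/1319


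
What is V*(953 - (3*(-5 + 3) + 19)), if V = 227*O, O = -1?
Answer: -213380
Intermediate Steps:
V = -227 (V = 227*(-1) = -227)
V*(953 - (3*(-5 + 3) + 19)) = -227*(953 - (3*(-5 + 3) + 19)) = -227*(953 - (3*(-2) + 19)) = -227*(953 - (-6 + 19)) = -227*(953 - 1*13) = -227*(953 - 13) = -227*940 = -213380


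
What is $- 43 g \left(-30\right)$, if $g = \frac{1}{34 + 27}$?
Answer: $\frac{1290}{61} \approx 21.148$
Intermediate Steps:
$g = \frac{1}{61} \approx 0.016393$
$- 43 g \left(-30\right) = \left(-43\right) \frac{1}{61} \left(-30\right) = \left(- \frac{43}{61}\right) \left(-30\right) = \frac{1290}{61}$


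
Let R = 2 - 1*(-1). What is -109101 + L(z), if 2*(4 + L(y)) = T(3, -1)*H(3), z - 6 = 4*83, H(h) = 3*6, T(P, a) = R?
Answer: -109078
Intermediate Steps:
R = 3 (R = 2 + 1 = 3)
T(P, a) = 3
H(h) = 18
z = 338 (z = 6 + 4*83 = 6 + 332 = 338)
L(y) = 23 (L(y) = -4 + (3*18)/2 = -4 + (1/2)*54 = -4 + 27 = 23)
-109101 + L(z) = -109101 + 23 = -109078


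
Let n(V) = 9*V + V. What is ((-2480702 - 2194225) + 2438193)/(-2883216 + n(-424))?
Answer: 1118367/1443728 ≈ 0.77464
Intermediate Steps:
n(V) = 10*V
((-2480702 - 2194225) + 2438193)/(-2883216 + n(-424)) = ((-2480702 - 2194225) + 2438193)/(-2883216 + 10*(-424)) = (-4674927 + 2438193)/(-2883216 - 4240) = -2236734/(-2887456) = -2236734*(-1/2887456) = 1118367/1443728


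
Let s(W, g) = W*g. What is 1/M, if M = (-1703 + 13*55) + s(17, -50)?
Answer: -1/1838 ≈ -0.00054407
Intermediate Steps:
M = -1838 (M = (-1703 + 13*55) + 17*(-50) = (-1703 + 715) - 850 = -988 - 850 = -1838)
1/M = 1/(-1838) = -1/1838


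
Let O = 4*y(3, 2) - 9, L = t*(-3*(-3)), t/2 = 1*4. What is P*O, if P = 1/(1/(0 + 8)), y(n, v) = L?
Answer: 2232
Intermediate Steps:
t = 8 (t = 2*(1*4) = 2*4 = 8)
L = 72 (L = 8*(-3*(-3)) = 8*9 = 72)
y(n, v) = 72
O = 279 (O = 4*72 - 9 = 288 - 9 = 279)
P = 8 (P = 1/(1/8) = 8)
P*O = 8*279 = 2232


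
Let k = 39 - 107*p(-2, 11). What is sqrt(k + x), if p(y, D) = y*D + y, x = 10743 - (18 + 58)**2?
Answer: sqrt(7574) ≈ 87.029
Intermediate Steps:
x = 4967 (x = 10743 - 1*76**2 = 10743 - 1*5776 = 10743 - 5776 = 4967)
p(y, D) = y + D*y (p(y, D) = D*y + y = y + D*y)
k = 2607 (k = 39 - (-214)*(1 + 11) = 39 - (-214)*12 = 39 - 107*(-24) = 39 + 2568 = 2607)
sqrt(k + x) = sqrt(2607 + 4967) = sqrt(7574)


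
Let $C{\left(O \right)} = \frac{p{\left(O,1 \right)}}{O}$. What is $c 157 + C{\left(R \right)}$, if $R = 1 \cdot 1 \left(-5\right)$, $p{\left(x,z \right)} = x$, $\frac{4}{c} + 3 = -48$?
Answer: $- \frac{577}{51} \approx -11.314$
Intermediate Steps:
$c = - \frac{4}{51}$ ($c = \frac{4}{-3 - 48} = \frac{4}{-51} = 4 \left(- \frac{1}{51}\right) = - \frac{4}{51} \approx -0.078431$)
$R = -5$ ($R = 1 \left(-5\right) = -5$)
$C{\left(O \right)} = 1$ ($C{\left(O \right)} = \frac{O}{O} = 1$)
$c 157 + C{\left(R \right)} = \left(- \frac{4}{51}\right) 157 + 1 = - \frac{628}{51} + 1 = - \frac{577}{51}$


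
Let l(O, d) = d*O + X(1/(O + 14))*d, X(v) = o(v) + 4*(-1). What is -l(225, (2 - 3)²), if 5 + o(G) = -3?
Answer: -213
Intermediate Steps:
o(G) = -8 (o(G) = -5 - 3 = -8)
X(v) = -12 (X(v) = -8 + 4*(-1) = -8 - 4 = -12)
l(O, d) = -12*d + O*d (l(O, d) = d*O - 12*d = O*d - 12*d = -12*d + O*d)
-l(225, (2 - 3)²) = -(2 - 3)²*(-12 + 225) = -(-1)²*213 = -213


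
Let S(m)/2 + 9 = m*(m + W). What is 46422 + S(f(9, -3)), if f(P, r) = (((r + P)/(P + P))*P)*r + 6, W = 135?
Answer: 45612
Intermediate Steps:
f(P, r) = 6 + r*(P/2 + r/2) (f(P, r) = (((P + r)/((2*P)))*P)*r + 6 = (((P + r)*(1/(2*P)))*P)*r + 6 = (((P + r)/(2*P))*P)*r + 6 = (P/2 + r/2)*r + 6 = r*(P/2 + r/2) + 6 = 6 + r*(P/2 + r/2))
S(m) = -18 + 2*m*(135 + m) (S(m) = -18 + 2*(m*(m + 135)) = -18 + 2*(m*(135 + m)) = -18 + 2*m*(135 + m))
46422 + S(f(9, -3)) = 46422 + (-18 + 2*(6 + (½)*(-3)² + (½)*9*(-3))² + 270*(6 + (½)*(-3)² + (½)*9*(-3))) = 46422 + (-18 + 2*(6 + (½)*9 - 27/2)² + 270*(6 + (½)*9 - 27/2)) = 46422 + (-18 + 2*(6 + 9/2 - 27/2)² + 270*(6 + 9/2 - 27/2)) = 46422 + (-18 + 2*(-3)² + 270*(-3)) = 46422 + (-18 + 2*9 - 810) = 46422 + (-18 + 18 - 810) = 46422 - 810 = 45612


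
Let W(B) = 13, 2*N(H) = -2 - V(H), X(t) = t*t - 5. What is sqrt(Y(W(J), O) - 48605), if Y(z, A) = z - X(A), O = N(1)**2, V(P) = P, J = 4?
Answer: I*sqrt(777473)/4 ≈ 220.44*I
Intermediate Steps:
X(t) = -5 + t**2 (X(t) = t**2 - 5 = -5 + t**2)
N(H) = -1 - H/2 (N(H) = (-2 - H)/2 = -1 - H/2)
O = 9/4 (O = (-1 - 1/2*1)**2 = (-1 - 1/2)**2 = (-3/2)**2 = 9/4 ≈ 2.2500)
Y(z, A) = 5 + z - A**2 (Y(z, A) = z - (-5 + A**2) = z + (5 - A**2) = 5 + z - A**2)
sqrt(Y(W(J), O) - 48605) = sqrt((5 + 13 - (9/4)**2) - 48605) = sqrt((5 + 13 - 1*81/16) - 48605) = sqrt((5 + 13 - 81/16) - 48605) = sqrt(207/16 - 48605) = sqrt(-777473/16) = I*sqrt(777473)/4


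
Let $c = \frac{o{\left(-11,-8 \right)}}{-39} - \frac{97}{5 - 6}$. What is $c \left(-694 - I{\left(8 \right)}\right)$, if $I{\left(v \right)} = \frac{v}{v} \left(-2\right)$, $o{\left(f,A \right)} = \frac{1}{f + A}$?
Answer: $- \frac{49739576}{741} \approx -67125.0$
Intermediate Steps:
$o{\left(f,A \right)} = \frac{1}{A + f}$
$I{\left(v \right)} = -2$ ($I{\left(v \right)} = 1 \left(-2\right) = -2$)
$c = \frac{71878}{741}$ ($c = \frac{1}{\left(-8 - 11\right) \left(-39\right)} - \frac{97}{5 - 6} = \frac{1}{-19} \left(- \frac{1}{39}\right) - \frac{97}{5 - 6} = \left(- \frac{1}{19}\right) \left(- \frac{1}{39}\right) - \frac{97}{-1} = \frac{1}{741} - -97 = \frac{1}{741} + 97 = \frac{71878}{741} \approx 97.001$)
$c \left(-694 - I{\left(8 \right)}\right) = \frac{71878 \left(-694 - -2\right)}{741} = \frac{71878 \left(-694 + 2\right)}{741} = \frac{71878}{741} \left(-692\right) = - \frac{49739576}{741}$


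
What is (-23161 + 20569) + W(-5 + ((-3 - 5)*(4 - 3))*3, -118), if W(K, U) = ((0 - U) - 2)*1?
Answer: -2476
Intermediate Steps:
W(K, U) = -2 - U (W(K, U) = (-U - 2)*1 = (-2 - U)*1 = -2 - U)
(-23161 + 20569) + W(-5 + ((-3 - 5)*(4 - 3))*3, -118) = (-23161 + 20569) + (-2 - 1*(-118)) = -2592 + (-2 + 118) = -2592 + 116 = -2476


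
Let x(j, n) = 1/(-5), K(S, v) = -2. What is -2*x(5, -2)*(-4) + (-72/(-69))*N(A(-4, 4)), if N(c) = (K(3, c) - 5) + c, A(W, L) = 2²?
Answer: -544/115 ≈ -4.7304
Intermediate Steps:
A(W, L) = 4
x(j, n) = -⅕
N(c) = -7 + c (N(c) = (-2 - 5) + c = -7 + c)
-2*x(5, -2)*(-4) + (-72/(-69))*N(A(-4, 4)) = -2*(-⅕)*(-4) + (-72/(-69))*(-7 + 4) = (⅖)*(-4) - 72*(-1/69)*(-3) = -8/5 + (24/23)*(-3) = -8/5 - 72/23 = -544/115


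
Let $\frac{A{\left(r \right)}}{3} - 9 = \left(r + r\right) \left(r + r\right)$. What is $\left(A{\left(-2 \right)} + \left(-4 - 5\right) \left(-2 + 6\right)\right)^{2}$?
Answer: $1521$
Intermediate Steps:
$A{\left(r \right)} = 27 + 12 r^{2}$ ($A{\left(r \right)} = 27 + 3 \left(r + r\right) \left(r + r\right) = 27 + 3 \cdot 2 r 2 r = 27 + 3 \cdot 4 r^{2} = 27 + 12 r^{2}$)
$\left(A{\left(-2 \right)} + \left(-4 - 5\right) \left(-2 + 6\right)\right)^{2} = \left(\left(27 + 12 \left(-2\right)^{2}\right) + \left(-4 - 5\right) \left(-2 + 6\right)\right)^{2} = \left(\left(27 + 12 \cdot 4\right) - 36\right)^{2} = \left(\left(27 + 48\right) - 36\right)^{2} = \left(75 - 36\right)^{2} = 39^{2} = 1521$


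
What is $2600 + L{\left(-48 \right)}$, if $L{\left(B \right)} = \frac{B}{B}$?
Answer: $2601$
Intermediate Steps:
$L{\left(B \right)} = 1$
$2600 + L{\left(-48 \right)} = 2600 + 1 = 2601$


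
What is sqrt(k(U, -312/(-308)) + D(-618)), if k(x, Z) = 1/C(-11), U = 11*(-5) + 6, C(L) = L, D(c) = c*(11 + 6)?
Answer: I*sqrt(1271237)/11 ≈ 102.5*I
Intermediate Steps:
D(c) = 17*c (D(c) = c*17 = 17*c)
U = -49 (U = -55 + 6 = -49)
k(x, Z) = -1/11 (k(x, Z) = 1/(-11) = -1/11)
sqrt(k(U, -312/(-308)) + D(-618)) = sqrt(-1/11 + 17*(-618)) = sqrt(-1/11 - 10506) = sqrt(-115567/11) = I*sqrt(1271237)/11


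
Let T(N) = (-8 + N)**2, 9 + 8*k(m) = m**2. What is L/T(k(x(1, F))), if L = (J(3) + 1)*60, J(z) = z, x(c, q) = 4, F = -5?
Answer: 5120/1083 ≈ 4.7276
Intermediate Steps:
k(m) = -9/8 + m**2/8
L = 240 (L = (3 + 1)*60 = 4*60 = 240)
L/T(k(x(1, F))) = 240/((-8 + (-9/8 + (1/8)*4**2))**2) = 240/((-8 + (-9/8 + (1/8)*16))**2) = 240/((-8 + (-9/8 + 2))**2) = 240/((-8 + 7/8)**2) = 240/((-57/8)**2) = 240/(3249/64) = 240*(64/3249) = 5120/1083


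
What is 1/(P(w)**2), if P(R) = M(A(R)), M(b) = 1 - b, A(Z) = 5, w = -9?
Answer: 1/16 ≈ 0.062500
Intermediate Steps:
P(R) = -4 (P(R) = 1 - 1*5 = 1 - 5 = -4)
1/(P(w)**2) = 1/((-4)**2) = 1/16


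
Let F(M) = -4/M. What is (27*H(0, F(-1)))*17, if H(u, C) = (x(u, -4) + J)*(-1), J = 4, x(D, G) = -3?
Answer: -459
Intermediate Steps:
H(u, C) = -1 (H(u, C) = (-3 + 4)*(-1) = 1*(-1) = -1)
(27*H(0, F(-1)))*17 = (27*(-1))*17 = -27*17 = -459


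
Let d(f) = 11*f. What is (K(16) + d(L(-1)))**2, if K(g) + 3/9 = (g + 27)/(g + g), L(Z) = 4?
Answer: 18671041/9216 ≈ 2025.9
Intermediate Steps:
K(g) = -1/3 + (27 + g)/(2*g) (K(g) = -1/3 + (g + 27)/(g + g) = -1/3 + (27 + g)/((2*g)) = -1/3 + (27 + g)*(1/(2*g)) = -1/3 + (27 + g)/(2*g))
(K(16) + d(L(-1)))**2 = ((1/6)*(81 + 16)/16 + 11*4)**2 = ((1/6)*(1/16)*97 + 44)**2 = (97/96 + 44)**2 = (4321/96)**2 = 18671041/9216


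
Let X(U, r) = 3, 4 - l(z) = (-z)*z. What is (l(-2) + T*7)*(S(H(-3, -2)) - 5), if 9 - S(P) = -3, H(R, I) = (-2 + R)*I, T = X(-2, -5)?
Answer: 203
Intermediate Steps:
l(z) = 4 + z**2 (l(z) = 4 - (-z)*z = 4 - (-1)*z**2 = 4 + z**2)
T = 3
H(R, I) = I*(-2 + R)
S(P) = 12 (S(P) = 9 - 1*(-3) = 9 + 3 = 12)
(l(-2) + T*7)*(S(H(-3, -2)) - 5) = ((4 + (-2)**2) + 3*7)*(12 - 5) = ((4 + 4) + 21)*7 = (8 + 21)*7 = 29*7 = 203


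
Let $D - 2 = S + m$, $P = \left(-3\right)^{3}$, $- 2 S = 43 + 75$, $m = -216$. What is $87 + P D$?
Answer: $7458$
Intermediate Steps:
$S = -59$ ($S = - \frac{43 + 75}{2} = \left(- \frac{1}{2}\right) 118 = -59$)
$P = -27$
$D = -273$ ($D = 2 - 275 = -273$)
$87 + P D = 87 - -7371 = 87 + 7371 = 7458$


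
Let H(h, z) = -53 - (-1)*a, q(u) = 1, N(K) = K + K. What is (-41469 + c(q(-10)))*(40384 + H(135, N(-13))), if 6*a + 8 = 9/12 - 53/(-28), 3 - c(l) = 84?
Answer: -23460023325/14 ≈ -1.6757e+9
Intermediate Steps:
N(K) = 2*K
c(l) = -81 (c(l) = 3 - 1*84 = 3 - 84 = -81)
a = -25/28 (a = -4/3 + (9/12 - 53/(-28))/6 = -4/3 + (9*(1/12) - 53*(-1/28))/6 = -4/3 + (3/4 + 53/28)/6 = -4/3 + (1/6)*(37/14) = -4/3 + 37/84 = -25/28 ≈ -0.89286)
H(h, z) = -1509/28 (H(h, z) = -53 - (-1)*(-25)/28 = -53 - 1*25/28 = -53 - 25/28 = -1509/28)
(-41469 + c(q(-10)))*(40384 + H(135, N(-13))) = (-41469 - 81)*(40384 - 1509/28) = -41550*1129243/28 = -23460023325/14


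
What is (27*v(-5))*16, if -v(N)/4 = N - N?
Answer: 0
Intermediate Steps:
v(N) = 0 (v(N) = -4*(N - N) = -4*0 = 0)
(27*v(-5))*16 = (27*0)*16 = 0*16 = 0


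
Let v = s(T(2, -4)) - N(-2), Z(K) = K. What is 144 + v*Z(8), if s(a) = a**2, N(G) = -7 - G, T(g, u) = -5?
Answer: 384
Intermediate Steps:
v = 30 (v = (-5)**2 - (-7 - 1*(-2)) = 25 - (-7 + 2) = 25 - 1*(-5) = 25 + 5 = 30)
144 + v*Z(8) = 144 + 30*8 = 144 + 240 = 384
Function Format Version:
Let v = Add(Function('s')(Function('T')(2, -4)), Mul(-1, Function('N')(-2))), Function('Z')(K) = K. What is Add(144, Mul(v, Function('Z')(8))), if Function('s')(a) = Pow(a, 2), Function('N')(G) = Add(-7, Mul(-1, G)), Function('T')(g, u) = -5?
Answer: 384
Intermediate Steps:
v = 30 (v = Add(Pow(-5, 2), Mul(-1, Add(-7, Mul(-1, -2)))) = Add(25, Mul(-1, Add(-7, 2))) = Add(25, Mul(-1, -5)) = Add(25, 5) = 30)
Add(144, Mul(v, Function('Z')(8))) = Add(144, Mul(30, 8)) = Add(144, 240) = 384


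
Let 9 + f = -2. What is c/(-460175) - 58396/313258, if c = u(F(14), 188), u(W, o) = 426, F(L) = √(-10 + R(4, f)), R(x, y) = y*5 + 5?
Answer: -13502913604/72076750075 ≈ -0.18734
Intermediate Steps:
f = -11 (f = -9 - 2 = -11)
R(x, y) = 5 + 5*y (R(x, y) = 5*y + 5 = 5 + 5*y)
F(L) = 2*I*√15 (F(L) = √(-10 + (5 + 5*(-11))) = √(-10 + (5 - 55)) = √(-10 - 50) = √(-60) = 2*I*√15)
c = 426
c/(-460175) - 58396/313258 = 426/(-460175) - 58396/313258 = 426*(-1/460175) - 58396*1/313258 = -426/460175 - 29198/156629 = -13502913604/72076750075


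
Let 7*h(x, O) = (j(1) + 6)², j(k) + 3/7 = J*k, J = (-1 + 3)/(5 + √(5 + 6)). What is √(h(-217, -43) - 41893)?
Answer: √(-100585093 + 7*(44 - √11)²)/49 ≈ 204.67*I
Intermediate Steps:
J = 2/(5 + √11) ≈ 0.24048
j(k) = -3/7 + k*(5/7 - √11/7) (j(k) = -3/7 + (5/7 - √11/7)*k = -3/7 + k*(5/7 - √11/7))
h(x, O) = (44/7 - √11/7)²/7 (h(x, O) = ((-3/7 + (⅐)*1*(5 - √11)) + 6)²/7 = ((-3/7 + (5/7 - √11/7)) + 6)²/7 = ((2/7 - √11/7) + 6)²/7 = (44/7 - √11/7)²/7)
√(h(-217, -43) - 41893) = √((44 - √11)²/343 - 41893) = √(-41893 + (44 - √11)²/343)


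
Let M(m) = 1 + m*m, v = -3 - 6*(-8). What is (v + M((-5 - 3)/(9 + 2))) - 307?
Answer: -31517/121 ≈ -260.47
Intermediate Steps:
v = 45 (v = -3 + 48 = 45)
M(m) = 1 + m**2
(v + M((-5 - 3)/(9 + 2))) - 307 = (45 + (1 + ((-5 - 3)/(9 + 2))**2)) - 307 = (45 + (1 + (-8/11)**2)) - 307 = (45 + (1 + 64/121)) - 307 = (45 + 185/121) - 307 = 5630/121 - 307 = -31517/121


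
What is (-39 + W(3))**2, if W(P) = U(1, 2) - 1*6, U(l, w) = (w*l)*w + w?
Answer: 1521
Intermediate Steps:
U(l, w) = w + l*w**2 (U(l, w) = (l*w)*w + w = l*w**2 + w = w + l*w**2)
W(P) = 0 (W(P) = 2*(1 + 1*2) - 1*6 = 2*(1 + 2) - 6 = 2*3 - 6 = 6 - 6 = 0)
(-39 + W(3))**2 = (-39 + 0)**2 = (-39)**2 = 1521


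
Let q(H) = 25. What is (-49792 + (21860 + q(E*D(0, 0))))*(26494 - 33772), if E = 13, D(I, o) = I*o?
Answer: 203107146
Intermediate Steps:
(-49792 + (21860 + q(E*D(0, 0))))*(26494 - 33772) = (-49792 + (21860 + 25))*(26494 - 33772) = (-49792 + 21885)*(-7278) = -27907*(-7278) = 203107146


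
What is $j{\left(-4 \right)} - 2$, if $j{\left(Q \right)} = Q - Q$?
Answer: $-2$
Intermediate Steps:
$j{\left(Q \right)} = 0$
$j{\left(-4 \right)} - 2 = 0 - 2 = -2$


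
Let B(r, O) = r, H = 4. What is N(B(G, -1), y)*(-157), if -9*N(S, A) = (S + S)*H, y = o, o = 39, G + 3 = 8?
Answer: 6280/9 ≈ 697.78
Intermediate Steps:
G = 5 (G = -3 + 8 = 5)
y = 39
N(S, A) = -8*S/9 (N(S, A) = -(S + S)*4/9 = -2*S*4/9 = -8*S/9)
N(B(G, -1), y)*(-157) = -8/9*5*(-157) = -40/9*(-157) = 6280/9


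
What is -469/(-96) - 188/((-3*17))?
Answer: 4663/544 ≈ 8.5717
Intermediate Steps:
-469/(-96) - 188/((-3*17)) = -469*(-1/96) - 188/(-51) = 469/96 - 188*(-1/51) = 469/96 + 188/51 = 4663/544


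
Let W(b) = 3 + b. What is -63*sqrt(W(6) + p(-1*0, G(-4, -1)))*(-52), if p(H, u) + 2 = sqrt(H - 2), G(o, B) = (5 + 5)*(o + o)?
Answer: 3276*sqrt(7 + I*sqrt(2)) ≈ 8711.2 + 871.16*I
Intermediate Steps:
G(o, B) = 20*o (G(o, B) = 10*(2*o) = 20*o)
p(H, u) = -2 + sqrt(-2 + H) (p(H, u) = -2 + sqrt(H - 2) = -2 + sqrt(-2 + H))
-63*sqrt(W(6) + p(-1*0, G(-4, -1)))*(-52) = -63*sqrt((3 + 6) + (-2 + sqrt(-2 - 1*0)))*(-52) = -63*sqrt(9 + (-2 + sqrt(-2 + 0)))*(-52) = -63*sqrt(9 + (-2 + sqrt(-2)))*(-52) = -63*sqrt(9 + (-2 + I*sqrt(2)))*(-52) = -63*sqrt(7 + I*sqrt(2))*(-52) = 3276*sqrt(7 + I*sqrt(2))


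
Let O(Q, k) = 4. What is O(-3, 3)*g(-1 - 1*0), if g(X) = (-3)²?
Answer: 36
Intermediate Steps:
g(X) = 9
O(-3, 3)*g(-1 - 1*0) = 4*9 = 36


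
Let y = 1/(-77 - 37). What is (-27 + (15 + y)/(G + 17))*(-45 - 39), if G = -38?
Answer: 132694/57 ≈ 2328.0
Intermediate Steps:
y = -1/114 (y = 1/(-114) = -1/114 ≈ -0.0087719)
(-27 + (15 + y)/(G + 17))*(-45 - 39) = (-27 + (15 - 1/114)/(-38 + 17))*(-45 - 39) = (-27 + (1709/114)/(-21))*(-84) = (-27 + (1709/114)*(-1/21))*(-84) = (-27 - 1709/2394)*(-84) = -66347/2394*(-84) = 132694/57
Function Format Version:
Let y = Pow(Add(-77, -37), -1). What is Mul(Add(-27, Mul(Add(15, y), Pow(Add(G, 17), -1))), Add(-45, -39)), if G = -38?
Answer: Rational(132694, 57) ≈ 2328.0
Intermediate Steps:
y = Rational(-1, 114) (y = Pow(-114, -1) = Rational(-1, 114) ≈ -0.0087719)
Mul(Add(-27, Mul(Add(15, y), Pow(Add(G, 17), -1))), Add(-45, -39)) = Mul(Add(-27, Mul(Add(15, Rational(-1, 114)), Pow(Add(-38, 17), -1))), Add(-45, -39)) = Mul(Add(-27, Mul(Rational(1709, 114), Pow(-21, -1))), -84) = Mul(Add(-27, Mul(Rational(1709, 114), Rational(-1, 21))), -84) = Mul(Add(-27, Rational(-1709, 2394)), -84) = Mul(Rational(-66347, 2394), -84) = Rational(132694, 57)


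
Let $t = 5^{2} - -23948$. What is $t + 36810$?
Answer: $60783$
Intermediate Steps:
$t = 23973$ ($t = 25 + 23948 = 23973$)
$t + 36810 = 23973 + 36810 = 60783$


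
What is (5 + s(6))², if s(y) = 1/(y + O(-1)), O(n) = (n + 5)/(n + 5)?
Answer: 1296/49 ≈ 26.449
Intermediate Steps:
O(n) = 1 (O(n) = (5 + n)/(5 + n) = 1)
s(y) = 1/(1 + y) (s(y) = 1/(y + 1) = 1/(1 + y))
(5 + s(6))² = (5 + 1/(1 + 6))² = (5 + 1/7)² = (5 + ⅐)² = (36/7)² = 1296/49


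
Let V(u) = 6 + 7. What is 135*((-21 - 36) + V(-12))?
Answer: -5940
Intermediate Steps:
V(u) = 13
135*((-21 - 36) + V(-12)) = 135*((-21 - 36) + 13) = 135*(-57 + 13) = 135*(-44) = -5940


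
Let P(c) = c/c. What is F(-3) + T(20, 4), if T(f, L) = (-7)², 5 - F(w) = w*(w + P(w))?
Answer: 48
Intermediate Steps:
P(c) = 1
F(w) = 5 - w*(1 + w) (F(w) = 5 - w*(w + 1) = 5 - w*(1 + w))
T(f, L) = 49
F(-3) + T(20, 4) = (5 - 1*(-3) - 1*(-3)²) + 49 = (5 + 3 - 1*9) + 49 = (5 + 3 - 9) + 49 = -1 + 49 = 48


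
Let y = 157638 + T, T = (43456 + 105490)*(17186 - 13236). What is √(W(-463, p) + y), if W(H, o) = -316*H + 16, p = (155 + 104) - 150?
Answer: 3*√65404518 ≈ 24262.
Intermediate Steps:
T = 588336700 (T = 148946*3950 = 588336700)
p = 109 (p = 259 - 150 = 109)
W(H, o) = 16 - 316*H
y = 588494338 (y = 157638 + 588336700 = 588494338)
√(W(-463, p) + y) = √((16 - 316*(-463)) + 588494338) = √((16 + 146308) + 588494338) = √(146324 + 588494338) = √588640662 = 3*√65404518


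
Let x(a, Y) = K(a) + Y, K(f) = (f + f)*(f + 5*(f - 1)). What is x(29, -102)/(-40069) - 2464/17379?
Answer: -267306316/696359151 ≈ -0.38386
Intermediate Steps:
K(f) = 2*f*(-5 + 6*f) (K(f) = (2*f)*(f + 5*(-1 + f)) = (2*f)*(f + (-5 + 5*f)) = (2*f)*(-5 + 6*f) = 2*f*(-5 + 6*f))
x(a, Y) = Y + 2*a*(-5 + 6*a) (x(a, Y) = 2*a*(-5 + 6*a) + Y = Y + 2*a*(-5 + 6*a))
x(29, -102)/(-40069) - 2464/17379 = (-102 + 2*29*(-5 + 6*29))/(-40069) - 2464/17379 = (-102 + 2*29*(-5 + 174))*(-1/40069) - 2464*1/17379 = (-102 + 2*29*169)*(-1/40069) - 2464/17379 = (-102 + 9802)*(-1/40069) - 2464/17379 = 9700*(-1/40069) - 2464/17379 = -9700/40069 - 2464/17379 = -267306316/696359151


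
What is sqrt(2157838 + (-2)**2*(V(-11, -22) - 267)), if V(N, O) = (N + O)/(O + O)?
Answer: sqrt(2156773) ≈ 1468.6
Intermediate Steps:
V(N, O) = (N + O)/(2*O) (V(N, O) = (N + O)/((2*O)) = (N + O)*(1/(2*O)) = (N + O)/(2*O))
sqrt(2157838 + (-2)**2*(V(-11, -22) - 267)) = sqrt(2157838 + (-2)**2*((1/2)*(-11 - 22)/(-22) - 267)) = sqrt(2157838 + 4*((1/2)*(-1/22)*(-33) - 267)) = sqrt(2157838 + 4*(3/4 - 267)) = sqrt(2157838 + 4*(-1065/4)) = sqrt(2157838 - 1065) = sqrt(2156773)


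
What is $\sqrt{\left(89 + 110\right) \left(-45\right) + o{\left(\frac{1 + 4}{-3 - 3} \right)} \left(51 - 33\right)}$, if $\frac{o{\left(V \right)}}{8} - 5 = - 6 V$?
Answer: $3 i \sqrt{835} \approx 86.689 i$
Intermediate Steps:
$o{\left(V \right)} = 40 - 48 V$ ($o{\left(V \right)} = 40 + 8 \left(- 6 V\right) = 40 - 48 V$)
$\sqrt{\left(89 + 110\right) \left(-45\right) + o{\left(\frac{1 + 4}{-3 - 3} \right)} \left(51 - 33\right)} = \sqrt{\left(89 + 110\right) \left(-45\right) + \left(40 - 48 \frac{1 + 4}{-3 - 3}\right) \left(51 - 33\right)} = \sqrt{199 \left(-45\right) + \left(40 - 48 \frac{5}{-6}\right) 18} = \sqrt{-8955 + \left(40 - 48 \cdot 5 \left(- \frac{1}{6}\right)\right) 18} = \sqrt{-8955 + \left(40 - -40\right) 18} = \sqrt{-8955 + \left(40 + 40\right) 18} = \sqrt{-8955 + 80 \cdot 18} = \sqrt{-8955 + 1440} = \sqrt{-7515} = 3 i \sqrt{835}$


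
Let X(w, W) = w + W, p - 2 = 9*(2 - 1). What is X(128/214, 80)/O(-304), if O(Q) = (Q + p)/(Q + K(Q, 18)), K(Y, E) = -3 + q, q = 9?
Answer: 2569952/31351 ≈ 81.974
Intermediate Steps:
K(Y, E) = 6 (K(Y, E) = -3 + 9 = 6)
p = 11 (p = 2 + 9*(2 - 1) = 2 + 9*1 = 2 + 9 = 11)
X(w, W) = W + w
O(Q) = (11 + Q)/(6 + Q) (O(Q) = (Q + 11)/(Q + 6) = (11 + Q)/(6 + Q))
X(128/214, 80)/O(-304) = (80 + 128/214)/(((11 - 304)/(6 - 304))) = (80 + 128*(1/214))/((-293/(-298))) = (80 + 64/107)/((-1/298*(-293))) = 8624/(107*(293/298)) = (8624/107)*(298/293) = 2569952/31351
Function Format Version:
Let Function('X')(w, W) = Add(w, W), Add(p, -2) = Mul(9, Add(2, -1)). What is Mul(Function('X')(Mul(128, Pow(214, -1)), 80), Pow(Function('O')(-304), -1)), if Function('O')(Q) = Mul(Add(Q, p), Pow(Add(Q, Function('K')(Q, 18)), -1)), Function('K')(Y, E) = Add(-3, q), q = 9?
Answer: Rational(2569952, 31351) ≈ 81.974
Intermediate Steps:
Function('K')(Y, E) = 6 (Function('K')(Y, E) = Add(-3, 9) = 6)
p = 11 (p = Add(2, Mul(9, Add(2, -1))) = Add(2, Mul(9, 1)) = Add(2, 9) = 11)
Function('X')(w, W) = Add(W, w)
Function('O')(Q) = Mul(Pow(Add(6, Q), -1), Add(11, Q)) (Function('O')(Q) = Mul(Add(Q, 11), Pow(Add(Q, 6), -1)) = Mul(Add(11, Q), Pow(Add(6, Q), -1)) = Mul(Pow(Add(6, Q), -1), Add(11, Q)))
Mul(Function('X')(Mul(128, Pow(214, -1)), 80), Pow(Function('O')(-304), -1)) = Mul(Add(80, Mul(128, Pow(214, -1))), Pow(Mul(Pow(Add(6, -304), -1), Add(11, -304)), -1)) = Mul(Add(80, Mul(128, Rational(1, 214))), Pow(Mul(Pow(-298, -1), -293), -1)) = Mul(Add(80, Rational(64, 107)), Pow(Mul(Rational(-1, 298), -293), -1)) = Mul(Rational(8624, 107), Pow(Rational(293, 298), -1)) = Mul(Rational(8624, 107), Rational(298, 293)) = Rational(2569952, 31351)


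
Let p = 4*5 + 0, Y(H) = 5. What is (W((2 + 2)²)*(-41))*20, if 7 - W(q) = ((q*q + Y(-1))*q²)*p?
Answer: 1095776660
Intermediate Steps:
p = 20 (p = 20 + 0 = 20)
W(q) = 7 - 20*q²*(5 + q²) (W(q) = 7 - (q*q + 5)*q²*20 = 7 - (q² + 5)*q²*20 = 7 - (5 + q²)*q²*20 = 7 - q²*(5 + q²)*20 = 7 - 20*q²*(5 + q²))
(W((2 + 2)²)*(-41))*20 = ((7 - 100*(2 + 2)⁴ - 20*(2 + 2)⁸)*(-41))*20 = ((7 - 100*(4²)² - 20*(4²)⁴)*(-41))*20 = ((7 - 100*16² - 20*16⁴)*(-41))*20 = ((7 - 100*256 - 20*65536)*(-41))*20 = ((7 - 25600 - 1310720)*(-41))*20 = -1336313*(-41)*20 = 54788833*20 = 1095776660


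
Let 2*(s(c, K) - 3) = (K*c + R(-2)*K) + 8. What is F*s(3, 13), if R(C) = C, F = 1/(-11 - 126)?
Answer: -27/274 ≈ -0.098540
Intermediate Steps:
F = -1/137 (F = 1/(-137) = -1/137 ≈ -0.0072993)
s(c, K) = 7 - K + K*c/2 (s(c, K) = 3 + ((K*c - 2*K) + 8)/2 = 3 + ((-2*K + K*c) + 8)/2 = 3 + (8 - 2*K + K*c)/2 = 3 + (4 - K + K*c/2) = 7 - K + K*c/2)
F*s(3, 13) = -(7 - 1*13 + (½)*13*3)/137 = -(7 - 13 + 39/2)/137 = -1/137*27/2 = -27/274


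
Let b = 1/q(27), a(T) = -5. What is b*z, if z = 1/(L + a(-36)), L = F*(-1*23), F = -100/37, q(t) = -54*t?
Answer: -37/3083670 ≈ -1.1999e-5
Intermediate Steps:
F = -100/37 (F = -100*1/37 = -100/37 ≈ -2.7027)
b = -1/1458 (b = 1/(-54*27) = 1/(-1458) = -1/1458 ≈ -0.00068587)
L = 2300/37 (L = -(-100)*23/37 = -100/37*(-23) = 2300/37 ≈ 62.162)
z = 37/2115 (z = 1/(2300/37 - 5) = 1/(2115/37) = 37/2115 ≈ 0.017494)
b*z = -1/1458*37/2115 = -37/3083670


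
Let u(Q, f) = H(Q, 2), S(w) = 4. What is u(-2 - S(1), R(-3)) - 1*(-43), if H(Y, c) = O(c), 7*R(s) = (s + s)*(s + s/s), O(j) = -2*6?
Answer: 31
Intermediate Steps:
O(j) = -12
R(s) = 2*s*(1 + s)/7 (R(s) = ((s + s)*(s + s/s))/7 = ((2*s)*(s + 1))/7 = ((2*s)*(1 + s))/7 = (2*s*(1 + s))/7 = 2*s*(1 + s)/7)
H(Y, c) = -12
u(Q, f) = -12
u(-2 - S(1), R(-3)) - 1*(-43) = -12 - 1*(-43) = -12 + 43 = 31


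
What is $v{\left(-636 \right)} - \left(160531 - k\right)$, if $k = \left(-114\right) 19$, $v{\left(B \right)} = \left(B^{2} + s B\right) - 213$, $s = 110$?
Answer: $171626$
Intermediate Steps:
$v{\left(B \right)} = -213 + B^{2} + 110 B$ ($v{\left(B \right)} = \left(B^{2} + 110 B\right) - 213 = -213 + B^{2} + 110 B$)
$k = -2166$
$v{\left(-636 \right)} - \left(160531 - k\right) = \left(-213 + \left(-636\right)^{2} + 110 \left(-636\right)\right) - \left(160531 - -2166\right) = \left(-213 + 404496 - 69960\right) - \left(160531 + 2166\right) = 334323 - 162697 = 171626$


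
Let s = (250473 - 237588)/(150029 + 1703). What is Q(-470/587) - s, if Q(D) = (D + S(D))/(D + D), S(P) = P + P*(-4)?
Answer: -164617/151732 ≈ -1.0849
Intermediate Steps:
s = 12885/151732 ≈ 0.084919
S(P) = -3*P (S(P) = P - 4*P = -3*P)
Q(D) = -1 (Q(D) = (D - 3*D)/(D + D) = (-2*D)/((2*D)) = (-2*D)*(1/(2*D)) = -1)
Q(-470/587) - s = -1 - 1*12885/151732 = -1 - 12885/151732 = -164617/151732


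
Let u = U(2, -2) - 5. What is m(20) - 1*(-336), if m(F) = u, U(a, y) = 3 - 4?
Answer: 330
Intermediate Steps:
U(a, y) = -1
u = -6 (u = -1 - 5 = -6)
m(F) = -6
m(20) - 1*(-336) = -6 - 1*(-336) = -6 + 336 = 330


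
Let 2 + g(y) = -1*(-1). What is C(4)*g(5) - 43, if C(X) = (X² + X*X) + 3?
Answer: -78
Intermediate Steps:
C(X) = 3 + 2*X² (C(X) = (X² + X²) + 3 = 2*X² + 3 = 3 + 2*X²)
g(y) = -1 (g(y) = -2 - 1*(-1) = -2 + 1 = -1)
C(4)*g(5) - 43 = (3 + 2*4²)*(-1) - 43 = (3 + 2*16)*(-1) - 43 = (3 + 32)*(-1) - 43 = 35*(-1) - 43 = -35 - 43 = -78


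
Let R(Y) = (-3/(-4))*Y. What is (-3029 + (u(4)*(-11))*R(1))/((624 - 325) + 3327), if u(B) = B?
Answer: -1531/1813 ≈ -0.84446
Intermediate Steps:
R(Y) = 3*Y/4 (R(Y) = (-3*(-¼))*Y = 3*Y/4)
(-3029 + (u(4)*(-11))*R(1))/((624 - 325) + 3327) = (-3029 + (4*(-11))*((¾)*1))/((624 - 325) + 3327) = (-3029 - 44*¾)/(299 + 3327) = (-3029 - 33)/3626 = -3062*1/3626 = -1531/1813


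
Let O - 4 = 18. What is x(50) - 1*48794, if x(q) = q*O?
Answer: -47694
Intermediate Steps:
O = 22 (O = 4 + 18 = 22)
x(q) = 22*q (x(q) = q*22 = 22*q)
x(50) - 1*48794 = 22*50 - 1*48794 = 1100 - 48794 = -47694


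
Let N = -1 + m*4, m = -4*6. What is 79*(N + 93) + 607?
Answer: 291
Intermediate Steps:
m = -24
N = -97 (N = -1 - 24*4 = -1 - 96 = -97)
79*(N + 93) + 607 = 79*(-97 + 93) + 607 = 79*(-4) + 607 = -316 + 607 = 291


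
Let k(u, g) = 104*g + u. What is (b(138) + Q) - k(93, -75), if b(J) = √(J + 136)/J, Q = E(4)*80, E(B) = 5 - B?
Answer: 7787 + √274/138 ≈ 7787.1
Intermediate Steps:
Q = 80 (Q = (5 - 1*4)*80 = (5 - 4)*80 = 1*80 = 80)
k(u, g) = u + 104*g
b(J) = √(136 + J)/J
(b(138) + Q) - k(93, -75) = (√(136 + 138)/138 + 80) - (93 + 104*(-75)) = (√274/138 + 80) - (93 - 7800) = (80 + √274/138) - 1*(-7707) = (80 + √274/138) + 7707 = 7787 + √274/138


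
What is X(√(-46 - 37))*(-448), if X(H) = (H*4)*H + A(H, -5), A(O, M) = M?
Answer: 150976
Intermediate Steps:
X(H) = -5 + 4*H² (X(H) = (H*4)*H - 5 = (4*H)*H - 5 = 4*H² - 5 = -5 + 4*H²)
X(√(-46 - 37))*(-448) = (-5 + 4*(√(-46 - 37))²)*(-448) = (-5 + 4*(√(-83))²)*(-448) = (-5 + 4*(I*√83)²)*(-448) = (-5 + 4*(-83))*(-448) = (-5 - 332)*(-448) = -337*(-448) = 150976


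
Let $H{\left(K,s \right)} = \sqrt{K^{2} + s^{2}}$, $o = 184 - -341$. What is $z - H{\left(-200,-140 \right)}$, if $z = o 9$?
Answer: $4725 - 20 \sqrt{149} \approx 4480.9$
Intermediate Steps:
$o = 525$ ($o = 184 + 341 = 525$)
$z = 4725$ ($z = 525 \cdot 9 = 4725$)
$z - H{\left(-200,-140 \right)} = 4725 - \sqrt{\left(-200\right)^{2} + \left(-140\right)^{2}} = 4725 - \sqrt{40000 + 19600} = 4725 - \sqrt{59600} = 4725 - 20 \sqrt{149}$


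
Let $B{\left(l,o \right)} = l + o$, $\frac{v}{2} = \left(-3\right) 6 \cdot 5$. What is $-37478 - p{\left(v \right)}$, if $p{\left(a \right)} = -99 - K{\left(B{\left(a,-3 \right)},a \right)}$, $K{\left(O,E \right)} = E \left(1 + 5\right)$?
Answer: $-38459$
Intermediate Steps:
$v = -180$ ($v = 2 \left(-3\right) 6 \cdot 5 = 2 \left(\left(-18\right) 5\right) = 2 \left(-90\right) = -180$)
$K{\left(O,E \right)} = 6 E$ ($K{\left(O,E \right)} = E 6 = 6 E$)
$p{\left(a \right)} = -99 - 6 a$
$-37478 - p{\left(v \right)} = -37478 - \left(-99 - -1080\right) = -37478 - \left(-99 + 1080\right) = -37478 - 981 = -38459$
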